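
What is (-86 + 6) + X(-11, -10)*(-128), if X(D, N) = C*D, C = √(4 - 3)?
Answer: 1328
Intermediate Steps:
C = 1 (C = √1 = 1)
X(D, N) = D (X(D, N) = 1*D = D)
(-86 + 6) + X(-11, -10)*(-128) = (-86 + 6) - 11*(-128) = -80 + 1408 = 1328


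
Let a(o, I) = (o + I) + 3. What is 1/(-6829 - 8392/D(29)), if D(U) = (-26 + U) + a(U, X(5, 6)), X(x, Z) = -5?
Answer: -15/106631 ≈ -0.00014067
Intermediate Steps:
a(o, I) = 3 + I + o (a(o, I) = (I + o) + 3 = 3 + I + o)
D(U) = -28 + 2*U (D(U) = (-26 + U) + (3 - 5 + U) = (-26 + U) + (-2 + U) = -28 + 2*U)
1/(-6829 - 8392/D(29)) = 1/(-6829 - 8392/(-28 + 2*29)) = 1/(-6829 - 8392/(-28 + 58)) = 1/(-6829 - 8392/30) = 1/(-6829 - 8392*1/30) = 1/(-6829 - 4196/15) = 1/(-106631/15) = -15/106631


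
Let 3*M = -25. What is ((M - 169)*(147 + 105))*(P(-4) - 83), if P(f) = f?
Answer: 3887856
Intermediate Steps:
M = -25/3 (M = (⅓)*(-25) = -25/3 ≈ -8.3333)
((M - 169)*(147 + 105))*(P(-4) - 83) = ((-25/3 - 169)*(147 + 105))*(-4 - 83) = -532/3*252*(-87) = -44688*(-87) = 3887856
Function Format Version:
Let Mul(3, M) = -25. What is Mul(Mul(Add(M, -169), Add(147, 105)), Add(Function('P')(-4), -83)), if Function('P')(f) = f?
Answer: 3887856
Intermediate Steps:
M = Rational(-25, 3) (M = Mul(Rational(1, 3), -25) = Rational(-25, 3) ≈ -8.3333)
Mul(Mul(Add(M, -169), Add(147, 105)), Add(Function('P')(-4), -83)) = Mul(Mul(Add(Rational(-25, 3), -169), Add(147, 105)), Add(-4, -83)) = Mul(Mul(Rational(-532, 3), 252), -87) = Mul(-44688, -87) = 3887856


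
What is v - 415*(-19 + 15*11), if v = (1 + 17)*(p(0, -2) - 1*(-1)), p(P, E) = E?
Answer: -60608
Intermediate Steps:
v = -18 (v = (1 + 17)*(-2 - 1*(-1)) = 18*(-2 + 1) = 18*(-1) = -18)
v - 415*(-19 + 15*11) = -18 - 415*(-19 + 15*11) = -18 - 415*(-19 + 165) = -18 - 415*146 = -18 - 60590 = -60608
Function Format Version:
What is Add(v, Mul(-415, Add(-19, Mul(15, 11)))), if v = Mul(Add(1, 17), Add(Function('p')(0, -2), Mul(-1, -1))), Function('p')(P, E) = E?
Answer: -60608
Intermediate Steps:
v = -18 (v = Mul(Add(1, 17), Add(-2, Mul(-1, -1))) = Mul(18, Add(-2, 1)) = Mul(18, -1) = -18)
Add(v, Mul(-415, Add(-19, Mul(15, 11)))) = Add(-18, Mul(-415, Add(-19, Mul(15, 11)))) = Add(-18, Mul(-415, Add(-19, 165))) = Add(-18, Mul(-415, 146)) = Add(-18, -60590) = -60608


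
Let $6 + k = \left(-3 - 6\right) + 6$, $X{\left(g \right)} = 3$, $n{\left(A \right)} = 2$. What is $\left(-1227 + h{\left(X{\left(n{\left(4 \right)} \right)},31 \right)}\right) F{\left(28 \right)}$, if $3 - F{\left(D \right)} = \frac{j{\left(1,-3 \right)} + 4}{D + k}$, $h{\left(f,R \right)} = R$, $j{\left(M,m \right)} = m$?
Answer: $- \frac{66976}{19} \approx -3525.1$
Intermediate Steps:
$k = -9$ ($k = -6 + \left(\left(-3 - 6\right) + 6\right) = -6 + \left(-9 + 6\right) = -6 - 3 = -9$)
$F{\left(D \right)} = 3 - \frac{1}{-9 + D}$ ($F{\left(D \right)} = 3 - \frac{-3 + 4}{D - 9} = 3 - 1 \frac{1}{-9 + D} = 3 - \frac{1}{-9 + D}$)
$\left(-1227 + h{\left(X{\left(n{\left(4 \right)} \right)},31 \right)}\right) F{\left(28 \right)} = \left(-1227 + 31\right) \frac{-28 + 3 \cdot 28}{-9 + 28} = - 1196 \frac{-28 + 84}{19} = - 1196 \cdot \frac{1}{19} \cdot 56 = \left(-1196\right) \frac{56}{19} = - \frac{66976}{19}$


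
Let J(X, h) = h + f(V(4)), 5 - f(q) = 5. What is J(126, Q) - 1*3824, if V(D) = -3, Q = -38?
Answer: -3862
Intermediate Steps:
f(q) = 0 (f(q) = 5 - 1*5 = 5 - 5 = 0)
J(X, h) = h (J(X, h) = h + 0 = h)
J(126, Q) - 1*3824 = -38 - 1*3824 = -38 - 3824 = -3862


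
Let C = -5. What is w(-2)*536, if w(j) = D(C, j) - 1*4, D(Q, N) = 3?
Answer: -536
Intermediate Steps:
w(j) = -1 (w(j) = 3 - 1*4 = 3 - 4 = -1)
w(-2)*536 = -1*536 = -536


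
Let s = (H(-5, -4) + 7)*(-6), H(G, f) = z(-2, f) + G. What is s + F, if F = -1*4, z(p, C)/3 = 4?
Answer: -88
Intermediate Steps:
z(p, C) = 12 (z(p, C) = 3*4 = 12)
F = -4
H(G, f) = 12 + G
s = -84 (s = ((12 - 5) + 7)*(-6) = (7 + 7)*(-6) = 14*(-6) = -84)
s + F = -84 - 4 = -88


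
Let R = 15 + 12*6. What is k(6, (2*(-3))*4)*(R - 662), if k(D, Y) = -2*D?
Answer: 6900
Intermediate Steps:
R = 87 (R = 15 + 72 = 87)
k(6, (2*(-3))*4)*(R - 662) = (-2*6)*(87 - 662) = -12*(-575) = 6900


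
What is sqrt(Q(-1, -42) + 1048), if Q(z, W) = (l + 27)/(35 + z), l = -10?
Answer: 3*sqrt(466)/2 ≈ 32.381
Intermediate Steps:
Q(z, W) = 17/(35 + z) (Q(z, W) = (-10 + 27)/(35 + z) = 17/(35 + z))
sqrt(Q(-1, -42) + 1048) = sqrt(17/(35 - 1) + 1048) = sqrt(17/34 + 1048) = sqrt(17*(1/34) + 1048) = sqrt(1/2 + 1048) = sqrt(2097/2) = 3*sqrt(466)/2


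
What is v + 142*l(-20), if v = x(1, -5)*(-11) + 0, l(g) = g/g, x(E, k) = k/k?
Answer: 131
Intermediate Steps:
x(E, k) = 1
l(g) = 1
v = -11 (v = 1*(-11) + 0 = -11 + 0 = -11)
v + 142*l(-20) = -11 + 142*1 = -11 + 142 = 131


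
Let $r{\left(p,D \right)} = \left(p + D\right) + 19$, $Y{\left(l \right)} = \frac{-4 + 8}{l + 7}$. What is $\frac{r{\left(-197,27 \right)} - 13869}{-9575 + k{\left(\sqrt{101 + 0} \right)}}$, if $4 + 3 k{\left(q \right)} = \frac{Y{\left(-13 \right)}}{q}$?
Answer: $\frac{219676528332}{150049619173} - \frac{50472 \sqrt{101}}{150049619173} \approx 1.464$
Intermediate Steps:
$Y{\left(l \right)} = \frac{4}{7 + l}$
$r{\left(p,D \right)} = 19 + D + p$ ($r{\left(p,D \right)} = \left(D + p\right) + 19 = 19 + D + p$)
$k{\left(q \right)} = - \frac{4}{3} - \frac{2}{9 q}$ ($k{\left(q \right)} = - \frac{4}{3} + \frac{\frac{4}{7 - 13} \frac{1}{q}}{3} = - \frac{4}{3} + \frac{\frac{4}{-6} \frac{1}{q}}{3} = - \frac{4}{3} + \frac{4 \left(- \frac{1}{6}\right) \frac{1}{q}}{3} = - \frac{4}{3} + \frac{\left(- \frac{2}{3}\right) \frac{1}{q}}{3} = - \frac{4}{3} - \frac{2}{9 q}$)
$\frac{r{\left(-197,27 \right)} - 13869}{-9575 + k{\left(\sqrt{101 + 0} \right)}} = \frac{\left(19 + 27 - 197\right) - 13869}{-9575 + \frac{2 \left(-1 - 6 \sqrt{101 + 0}\right)}{9 \sqrt{101 + 0}}} = \frac{-151 - 13869}{-9575 + \frac{2 \left(-1 - 6 \sqrt{101}\right)}{9 \sqrt{101}}} = - \frac{14020}{-9575 + \frac{2 \frac{\sqrt{101}}{101} \left(-1 - 6 \sqrt{101}\right)}{9}} = - \frac{14020}{-9575 + \frac{2 \sqrt{101} \left(-1 - 6 \sqrt{101}\right)}{909}}$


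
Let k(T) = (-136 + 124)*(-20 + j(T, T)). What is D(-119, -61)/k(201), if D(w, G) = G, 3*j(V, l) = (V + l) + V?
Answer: 61/2172 ≈ 0.028085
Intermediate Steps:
j(V, l) = l/3 + 2*V/3 (j(V, l) = ((V + l) + V)/3 = (l + 2*V)/3 = l/3 + 2*V/3)
k(T) = 240 - 12*T (k(T) = (-136 + 124)*(-20 + (T/3 + 2*T/3)) = -12*(-20 + T) = 240 - 12*T)
D(-119, -61)/k(201) = -61/(240 - 12*201) = -61/(240 - 2412) = -61/(-2172) = -61*(-1/2172) = 61/2172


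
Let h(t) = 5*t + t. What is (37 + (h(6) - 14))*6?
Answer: 354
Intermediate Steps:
h(t) = 6*t
(37 + (h(6) - 14))*6 = (37 + (6*6 - 14))*6 = (37 + (36 - 14))*6 = (37 + 22)*6 = 59*6 = 354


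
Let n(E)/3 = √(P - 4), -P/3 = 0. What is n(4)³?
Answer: -216*I ≈ -216.0*I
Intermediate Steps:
P = 0 (P = -3*0 = 0)
n(E) = 6*I (n(E) = 3*√(0 - 4) = 3*√(-4) = 3*(2*I) = 6*I)
n(4)³ = (6*I)³ = -216*I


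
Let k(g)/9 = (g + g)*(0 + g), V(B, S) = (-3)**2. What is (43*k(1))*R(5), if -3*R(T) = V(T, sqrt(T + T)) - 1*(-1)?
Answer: -2580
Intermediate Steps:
V(B, S) = 9
R(T) = -10/3 (R(T) = -(9 - 1*(-1))/3 = -(9 + 1)/3 = -1/3*10 = -10/3)
k(g) = 18*g**2 (k(g) = 9*((g + g)*(0 + g)) = 9*((2*g)*g) = 9*(2*g**2) = 18*g**2)
(43*k(1))*R(5) = (43*(18*1**2))*(-10/3) = (43*(18*1))*(-10/3) = (43*18)*(-10/3) = 774*(-10/3) = -2580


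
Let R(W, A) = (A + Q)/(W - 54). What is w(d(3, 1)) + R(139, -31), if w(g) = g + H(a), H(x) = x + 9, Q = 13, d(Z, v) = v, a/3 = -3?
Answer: 67/85 ≈ 0.78824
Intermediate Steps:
a = -9 (a = 3*(-3) = -9)
H(x) = 9 + x
w(g) = g (w(g) = g + (9 - 9) = g + 0 = g)
R(W, A) = (13 + A)/(-54 + W) (R(W, A) = (A + 13)/(W - 54) = (13 + A)/(-54 + W))
w(d(3, 1)) + R(139, -31) = 1 + (13 - 31)/(-54 + 139) = 1 - 18/85 = 67/85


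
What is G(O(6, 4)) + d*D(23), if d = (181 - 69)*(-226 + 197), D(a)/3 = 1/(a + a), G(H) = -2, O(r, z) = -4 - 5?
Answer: -4918/23 ≈ -213.83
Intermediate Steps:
O(r, z) = -9
D(a) = 3/(2*a) (D(a) = 3/(a + a) = 3/((2*a)) = 3*(1/(2*a)) = 3/(2*a))
d = -3248 (d = 112*(-29) = -3248)
G(O(6, 4)) + d*D(23) = -2 - 4872/23 = -4918/23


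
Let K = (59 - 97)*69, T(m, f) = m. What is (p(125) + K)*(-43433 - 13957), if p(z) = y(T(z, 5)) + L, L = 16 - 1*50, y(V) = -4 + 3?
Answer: 152485230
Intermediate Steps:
y(V) = -1
K = -2622 (K = -38*69 = -2622)
L = -34 (L = 16 - 50 = -34)
p(z) = -35 (p(z) = -1 - 34 = -35)
(p(125) + K)*(-43433 - 13957) = (-35 - 2622)*(-43433 - 13957) = -2657*(-57390) = 152485230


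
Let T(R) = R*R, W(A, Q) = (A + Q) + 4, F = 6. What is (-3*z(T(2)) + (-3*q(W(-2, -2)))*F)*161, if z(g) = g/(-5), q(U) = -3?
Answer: 45402/5 ≈ 9080.4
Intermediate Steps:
W(A, Q) = 4 + A + Q
T(R) = R²
z(g) = -g/5 (z(g) = g*(-⅕) = -g/5)
(-3*z(T(2)) + (-3*q(W(-2, -2)))*F)*161 = (-(-3)*2²/5 - 3*(-3)*6)*161 = (-(-3)*4/5 + 9*6)*161 = (-3*(-⅘) + 54)*161 = (12/5 + 54)*161 = (282/5)*161 = 45402/5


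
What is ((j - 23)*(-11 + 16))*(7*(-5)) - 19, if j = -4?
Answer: 4706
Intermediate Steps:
((j - 23)*(-11 + 16))*(7*(-5)) - 19 = ((-4 - 23)*(-11 + 16))*(7*(-5)) - 19 = -27*5*(-35) - 19 = -135*(-35) - 19 = 4725 - 19 = 4706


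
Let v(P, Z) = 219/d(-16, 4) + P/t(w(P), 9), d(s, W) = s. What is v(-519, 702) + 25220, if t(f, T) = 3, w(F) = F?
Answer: 400533/16 ≈ 25033.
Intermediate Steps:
v(P, Z) = -219/16 + P/3 (v(P, Z) = 219/(-16) + P/3 = 219*(-1/16) + P*(1/3) = -219/16 + P/3)
v(-519, 702) + 25220 = (-219/16 + (1/3)*(-519)) + 25220 = (-219/16 - 173) + 25220 = -2987/16 + 25220 = 400533/16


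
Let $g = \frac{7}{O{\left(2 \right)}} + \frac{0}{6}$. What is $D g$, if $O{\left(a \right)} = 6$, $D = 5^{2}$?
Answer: $\frac{175}{6} \approx 29.167$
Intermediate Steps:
$D = 25$
$g = \frac{7}{6}$ ($g = \frac{7}{6} + \frac{0}{6} = 7 \cdot \frac{1}{6} + 0 \cdot \frac{1}{6} = \frac{7}{6} + 0 = \frac{7}{6} \approx 1.1667$)
$D g = 25 \cdot \frac{7}{6} = \frac{175}{6}$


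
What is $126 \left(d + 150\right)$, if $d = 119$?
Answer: $33894$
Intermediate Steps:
$126 \left(d + 150\right) = 126 \left(119 + 150\right) = 126 \cdot 269 = 33894$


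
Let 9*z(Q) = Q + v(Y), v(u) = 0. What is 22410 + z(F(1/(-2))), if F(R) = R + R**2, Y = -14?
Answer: 806759/36 ≈ 22410.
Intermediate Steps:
z(Q) = Q/9 (z(Q) = (Q + 0)/9 = Q/9)
22410 + z(F(1/(-2))) = 22410 + ((1 + 1/(-2))/(-2))/9 = 22410 + (-(1 - 1/2)/2)/9 = 22410 + (-1/2*1/2)/9 = 22410 + (1/9)*(-1/4) = 22410 - 1/36 = 806759/36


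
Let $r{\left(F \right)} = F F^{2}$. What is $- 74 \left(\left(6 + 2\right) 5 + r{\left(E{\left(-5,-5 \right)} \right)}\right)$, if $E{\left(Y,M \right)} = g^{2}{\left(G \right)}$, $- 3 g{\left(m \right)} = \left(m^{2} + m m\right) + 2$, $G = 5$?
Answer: $- \frac{1463027272976}{729} \approx -2.0069 \cdot 10^{9}$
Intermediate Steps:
$g{\left(m \right)} = - \frac{2}{3} - \frac{2 m^{2}}{3}$ ($g{\left(m \right)} = - \frac{\left(m^{2} + m m\right) + 2}{3} = - \frac{\left(m^{2} + m^{2}\right) + 2}{3} = - \frac{2 m^{2} + 2}{3} = - \frac{2 + 2 m^{2}}{3} = - \frac{2}{3} - \frac{2 m^{2}}{3}$)
$E{\left(Y,M \right)} = \frac{2704}{9}$ ($E{\left(Y,M \right)} = \left(- \frac{2}{3} - \frac{2 \cdot 5^{2}}{3}\right)^{2} = \left(- \frac{2}{3} - \frac{50}{3}\right)^{2} = \left(- \frac{52}{3}\right)^{2} = \frac{2704}{9}$)
$r{\left(F \right)} = F^{3}$
$- 74 \left(\left(6 + 2\right) 5 + r{\left(E{\left(-5,-5 \right)} \right)}\right) = - 74 \left(\left(6 + 2\right) 5 + \left(\frac{2704}{9}\right)^{3}\right) = - 74 \left(8 \cdot 5 + \frac{19770609664}{729}\right) = - 74 \left(40 + \frac{19770609664}{729}\right) = \left(-74\right) \frac{19770638824}{729} = - \frac{1463027272976}{729}$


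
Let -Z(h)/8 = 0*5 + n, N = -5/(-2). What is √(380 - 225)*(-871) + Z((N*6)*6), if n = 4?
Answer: -32 - 871*√155 ≈ -10876.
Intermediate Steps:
N = 5/2 (N = -5*(-½) = 5/2 ≈ 2.5000)
Z(h) = -32 (Z(h) = -8*(0*5 + 4) = -8*(0 + 4) = -8*4 = -32)
√(380 - 225)*(-871) + Z((N*6)*6) = √(380 - 225)*(-871) - 32 = √155*(-871) - 32 = -871*√155 - 32 = -32 - 871*√155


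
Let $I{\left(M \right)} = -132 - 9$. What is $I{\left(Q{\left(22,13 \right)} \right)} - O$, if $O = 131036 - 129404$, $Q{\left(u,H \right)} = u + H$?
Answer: $-1773$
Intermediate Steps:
$Q{\left(u,H \right)} = H + u$
$I{\left(M \right)} = -141$
$O = 1632$ ($O = 131036 - 129404 = 1632$)
$I{\left(Q{\left(22,13 \right)} \right)} - O = -141 - 1632 = -1773$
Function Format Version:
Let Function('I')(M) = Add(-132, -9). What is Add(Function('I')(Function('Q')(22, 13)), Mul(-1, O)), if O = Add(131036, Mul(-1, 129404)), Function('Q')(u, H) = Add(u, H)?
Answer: -1773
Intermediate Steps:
Function('Q')(u, H) = Add(H, u)
Function('I')(M) = -141
O = 1632 (O = Add(131036, -129404) = 1632)
Add(Function('I')(Function('Q')(22, 13)), Mul(-1, O)) = Add(-141, Mul(-1, 1632)) = Add(-141, -1632) = -1773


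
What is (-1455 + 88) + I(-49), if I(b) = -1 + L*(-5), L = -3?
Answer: -1353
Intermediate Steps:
I(b) = 14 (I(b) = -1 - 3*(-5) = -1 + 15 = 14)
(-1455 + 88) + I(-49) = (-1455 + 88) + 14 = -1367 + 14 = -1353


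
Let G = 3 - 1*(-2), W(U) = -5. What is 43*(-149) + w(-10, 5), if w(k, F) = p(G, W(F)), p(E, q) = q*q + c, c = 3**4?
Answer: -6301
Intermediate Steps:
c = 81
G = 5 (G = 3 + 2 = 5)
p(E, q) = 81 + q**2 (p(E, q) = q*q + 81 = q**2 + 81 = 81 + q**2)
w(k, F) = 106 (w(k, F) = 81 + (-5)**2 = 81 + 25 = 106)
43*(-149) + w(-10, 5) = 43*(-149) + 106 = -6407 + 106 = -6301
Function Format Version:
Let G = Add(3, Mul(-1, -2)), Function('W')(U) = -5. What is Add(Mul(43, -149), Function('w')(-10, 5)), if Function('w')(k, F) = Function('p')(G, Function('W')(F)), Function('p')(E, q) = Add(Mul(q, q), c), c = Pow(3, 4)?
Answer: -6301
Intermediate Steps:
c = 81
G = 5 (G = Add(3, 2) = 5)
Function('p')(E, q) = Add(81, Pow(q, 2)) (Function('p')(E, q) = Add(Mul(q, q), 81) = Add(Pow(q, 2), 81) = Add(81, Pow(q, 2)))
Function('w')(k, F) = 106 (Function('w')(k, F) = Add(81, Pow(-5, 2)) = Add(81, 25) = 106)
Add(Mul(43, -149), Function('w')(-10, 5)) = Add(Mul(43, -149), 106) = Add(-6407, 106) = -6301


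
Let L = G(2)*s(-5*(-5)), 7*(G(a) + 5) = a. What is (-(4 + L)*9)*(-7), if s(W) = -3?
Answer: 1143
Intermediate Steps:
G(a) = -5 + a/7
L = 99/7 (L = (-5 + (⅐)*2)*(-3) = (-5 + 2/7)*(-3) = -33/7*(-3) = 99/7 ≈ 14.143)
(-(4 + L)*9)*(-7) = (-(4 + 99/7)*9)*(-7) = (-1*127/7*9)*(-7) = -127/7*9*(-7) = -1143/7*(-7) = 1143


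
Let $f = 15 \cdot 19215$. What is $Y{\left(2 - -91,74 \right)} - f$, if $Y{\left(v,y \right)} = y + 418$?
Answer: $-287733$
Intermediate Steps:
$f = 288225$
$Y{\left(v,y \right)} = 418 + y$
$Y{\left(2 - -91,74 \right)} - f = \left(418 + 74\right) - 288225 = 492 - 288225 = -287733$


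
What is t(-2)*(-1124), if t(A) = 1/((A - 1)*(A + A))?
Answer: -281/3 ≈ -93.667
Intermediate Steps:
t(A) = 1/(2*A*(-1 + A)) (t(A) = 1/((-1 + A)*(2*A)) = 1/(2*A*(-1 + A)))
t(-2)*(-1124) = ((½)/(-2*(-1 - 2)))*(-1124) = ((½)*(-½)/(-3))*(-1124) = ((½)*(-½)*(-⅓))*(-1124) = (1/12)*(-1124) = -281/3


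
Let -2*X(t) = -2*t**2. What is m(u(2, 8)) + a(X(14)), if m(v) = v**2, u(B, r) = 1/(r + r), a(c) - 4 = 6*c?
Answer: 302081/256 ≈ 1180.0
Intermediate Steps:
X(t) = t**2 (X(t) = -(-1)*t**2 = t**2)
a(c) = 4 + 6*c
u(B, r) = 1/(2*r)
m(u(2, 8)) + a(X(14)) = ((1/2)/8)**2 + (4 + 6*14**2) = ((1/2)*(1/8))**2 + (4 + 6*196) = (1/16)**2 + (4 + 1176) = 1/256 + 1180 = 302081/256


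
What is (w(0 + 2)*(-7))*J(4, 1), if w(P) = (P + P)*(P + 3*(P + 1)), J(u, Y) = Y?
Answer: -308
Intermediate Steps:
w(P) = 2*P*(3 + 4*P) (w(P) = (2*P)*(P + 3*(1 + P)) = (2*P)*(P + (3 + 3*P)) = (2*P)*(3 + 4*P) = 2*P*(3 + 4*P))
(w(0 + 2)*(-7))*J(4, 1) = ((2*(0 + 2)*(3 + 4*(0 + 2)))*(-7))*1 = ((2*2*(3 + 4*2))*(-7))*1 = ((2*2*(3 + 8))*(-7))*1 = ((2*2*11)*(-7))*1 = (44*(-7))*1 = -308*1 = -308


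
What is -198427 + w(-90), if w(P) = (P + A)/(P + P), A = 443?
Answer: -35717213/180 ≈ -1.9843e+5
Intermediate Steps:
w(P) = (443 + P)/(2*P) (w(P) = (P + 443)/(P + P) = (443 + P)/((2*P)) = (443 + P)*(1/(2*P)) = (443 + P)/(2*P))
-198427 + w(-90) = -198427 + (1/2)*(443 - 90)/(-90) = -198427 + (1/2)*(-1/90)*353 = -198427 - 353/180 = -35717213/180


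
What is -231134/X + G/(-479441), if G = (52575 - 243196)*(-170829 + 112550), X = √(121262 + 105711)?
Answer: -11109201259/479441 - 231134*√226973/226973 ≈ -23656.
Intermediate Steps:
X = √226973 ≈ 476.42
G = 11109201259 (G = -190621*(-58279) = 11109201259)
-231134/X + G/(-479441) = -231134*√226973/226973 + 11109201259/(-479441) = -231134*√226973/226973 + 11109201259*(-1/479441) = -231134*√226973/226973 - 11109201259/479441 = -11109201259/479441 - 231134*√226973/226973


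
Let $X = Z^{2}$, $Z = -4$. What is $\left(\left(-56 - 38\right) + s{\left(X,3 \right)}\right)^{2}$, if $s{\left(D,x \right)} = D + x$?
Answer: $5625$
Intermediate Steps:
$X = 16$ ($X = \left(-4\right)^{2} = 16$)
$\left(\left(-56 - 38\right) + s{\left(X,3 \right)}\right)^{2} = \left(\left(-56 - 38\right) + \left(16 + 3\right)\right)^{2} = \left(-94 + 19\right)^{2} = \left(-75\right)^{2} = 5625$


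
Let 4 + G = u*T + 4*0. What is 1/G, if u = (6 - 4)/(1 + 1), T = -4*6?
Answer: -1/28 ≈ -0.035714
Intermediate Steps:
T = -24
u = 1 (u = 2/2 = 2*(1/2) = 1)
G = -28 (G = -4 + (1*(-24) + 4*0) = -4 + (-24 + 0) = -4 - 24 = -28)
1/G = 1/(-28) = -1/28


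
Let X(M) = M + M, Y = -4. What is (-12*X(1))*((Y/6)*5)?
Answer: 80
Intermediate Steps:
X(M) = 2*M
(-12*X(1))*((Y/6)*5) = (-24)*(-4/6*5) = (-12*2)*(-4*⅙*5) = -(-16)*5 = -24*(-10/3) = 80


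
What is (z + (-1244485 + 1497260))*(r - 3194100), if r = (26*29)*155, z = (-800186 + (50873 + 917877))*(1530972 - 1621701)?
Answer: 47061279682124630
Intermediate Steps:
z = -15293643156 (z = (-800186 + 968750)*(-90729) = 168564*(-90729) = -15293643156)
r = 116870 (r = 754*155 = 116870)
(z + (-1244485 + 1497260))*(r - 3194100) = (-15293643156 + (-1244485 + 1497260))*(116870 - 3194100) = (-15293643156 + 252775)*(-3077230) = -15293390381*(-3077230) = 47061279682124630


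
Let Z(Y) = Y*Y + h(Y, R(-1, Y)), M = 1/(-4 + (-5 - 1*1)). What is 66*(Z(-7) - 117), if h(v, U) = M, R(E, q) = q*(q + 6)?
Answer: -22473/5 ≈ -4494.6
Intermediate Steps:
R(E, q) = q*(6 + q)
M = -1/10 (M = 1/(-4 + (-5 - 1)) = 1/(-4 - 6) = 1/(-10) = -1/10 ≈ -0.10000)
h(v, U) = -1/10
Z(Y) = -1/10 + Y**2 (Z(Y) = Y*Y - 1/10 = Y**2 - 1/10 = -1/10 + Y**2)
66*(Z(-7) - 117) = 66*((-1/10 + (-7)**2) - 117) = 66*((-1/10 + 49) - 117) = 66*(489/10 - 117) = 66*(-681/10) = -22473/5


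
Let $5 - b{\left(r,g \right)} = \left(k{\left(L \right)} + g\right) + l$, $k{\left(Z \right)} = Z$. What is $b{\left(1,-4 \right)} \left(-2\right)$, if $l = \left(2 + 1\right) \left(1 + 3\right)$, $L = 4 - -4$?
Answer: $22$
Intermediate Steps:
$L = 8$ ($L = 4 + 4 = 8$)
$l = 12$ ($l = 3 \cdot 4 = 12$)
$b{\left(r,g \right)} = -15 - g$ ($b{\left(r,g \right)} = 5 - \left(\left(8 + g\right) + 12\right) = 5 - \left(20 + g\right) = -15 - g$)
$b{\left(1,-4 \right)} \left(-2\right) = \left(-15 - -4\right) \left(-2\right) = \left(-15 + 4\right) \left(-2\right) = \left(-11\right) \left(-2\right) = 22$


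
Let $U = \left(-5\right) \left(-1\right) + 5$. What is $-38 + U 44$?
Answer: $402$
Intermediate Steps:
$U = 10$ ($U = 5 + 5 = 10$)
$-38 + U 44 = -38 + 10 \cdot 44 = -38 + 440 = 402$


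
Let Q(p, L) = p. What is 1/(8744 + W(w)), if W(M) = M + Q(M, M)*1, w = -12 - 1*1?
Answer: 1/8718 ≈ 0.00011471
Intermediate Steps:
w = -13 (w = -12 - 1 = -13)
W(M) = 2*M (W(M) = M + M*1 = M + M = 2*M)
1/(8744 + W(w)) = 1/(8744 + 2*(-13)) = 1/(8744 - 26) = 1/8718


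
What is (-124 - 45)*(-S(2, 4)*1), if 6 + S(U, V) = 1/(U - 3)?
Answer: -1183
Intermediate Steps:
S(U, V) = -6 + 1/(-3 + U) (S(U, V) = -6 + 1/(U - 3) = -6 + 1/(-3 + U))
(-124 - 45)*(-S(2, 4)*1) = (-124 - 45)*(-(19 - 6*2)/(-3 + 2)*1) = -169*(-(19 - 12)/(-1)) = -169*(-(-1)*7) = -169*(-1*(-7)) = -1183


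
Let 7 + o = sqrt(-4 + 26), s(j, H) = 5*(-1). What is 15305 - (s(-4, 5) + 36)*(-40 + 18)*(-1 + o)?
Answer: 9849 + 682*sqrt(22) ≈ 13048.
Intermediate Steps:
s(j, H) = -5
o = -7 + sqrt(22) (o = -7 + sqrt(-4 + 26) = -7 + sqrt(22) ≈ -2.3096)
15305 - (s(-4, 5) + 36)*(-40 + 18)*(-1 + o) = 15305 - (-5 + 36)*(-40 + 18)*(-1 + (-7 + sqrt(22))) = 15305 - 31*(-22)*(-8 + sqrt(22)) = 15305 - (-682)*(-8 + sqrt(22)) = 15305 - (5456 - 682*sqrt(22)) = 15305 + (-5456 + 682*sqrt(22)) = 9849 + 682*sqrt(22)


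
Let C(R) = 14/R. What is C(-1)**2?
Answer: 196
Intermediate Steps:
C(-1)**2 = (14/(-1))**2 = (14*(-1))**2 = (-14)**2 = 196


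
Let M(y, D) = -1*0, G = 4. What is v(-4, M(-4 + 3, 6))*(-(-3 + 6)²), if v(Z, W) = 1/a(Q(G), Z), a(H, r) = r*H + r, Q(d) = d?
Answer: 9/20 ≈ 0.45000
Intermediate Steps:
a(H, r) = r + H*r (a(H, r) = H*r + r = r + H*r)
M(y, D) = 0
v(Z, W) = 1/(5*Z) (v(Z, W) = 1/(Z*(1 + 4)) = 1/(Z*5) = 1/(5*Z))
v(-4, M(-4 + 3, 6))*(-(-3 + 6)²) = ((⅕)/(-4))*(-(-3 + 6)²) = ((⅕)*(-¼))*(-1*3²) = -(-1)*9/20 = -1/20*(-9) = 9/20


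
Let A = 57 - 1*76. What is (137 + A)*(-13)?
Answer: -1534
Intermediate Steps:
A = -19 (A = 57 - 76 = -19)
(137 + A)*(-13) = (137 - 19)*(-13) = 118*(-13) = -1534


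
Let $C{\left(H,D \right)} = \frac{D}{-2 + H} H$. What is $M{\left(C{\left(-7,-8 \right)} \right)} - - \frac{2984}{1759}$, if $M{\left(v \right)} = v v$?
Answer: $\frac{5757928}{142479} \approx 40.412$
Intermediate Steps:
$C{\left(H,D \right)} = \frac{D H}{-2 + H}$
$M{\left(v \right)} = v^{2}$
$M{\left(C{\left(-7,-8 \right)} \right)} - - \frac{2984}{1759} = \left(\left(-8\right) \left(-7\right) \frac{1}{-2 - 7}\right)^{2} - - \frac{2984}{1759} = \left(\left(-8\right) \left(-7\right) \frac{1}{-9}\right)^{2} - \left(-2984\right) \frac{1}{1759} = \left(\left(-8\right) \left(-7\right) \left(- \frac{1}{9}\right)\right)^{2} - - \frac{2984}{1759} = \left(- \frac{56}{9}\right)^{2} + \frac{2984}{1759} = \frac{3136}{81} + \frac{2984}{1759} = \frac{5757928}{142479}$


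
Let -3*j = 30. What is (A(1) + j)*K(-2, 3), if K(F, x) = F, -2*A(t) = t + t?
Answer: 22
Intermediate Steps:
A(t) = -t (A(t) = -(t + t)/2 = -t)
j = -10 (j = -⅓*30 = -10)
(A(1) + j)*K(-2, 3) = (-1*1 - 10)*(-2) = (-1 - 10)*(-2) = -11*(-2) = 22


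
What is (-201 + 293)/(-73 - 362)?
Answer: -92/435 ≈ -0.21149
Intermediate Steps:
(-201 + 293)/(-73 - 362) = 92/(-435) = 92*(-1/435) = -92/435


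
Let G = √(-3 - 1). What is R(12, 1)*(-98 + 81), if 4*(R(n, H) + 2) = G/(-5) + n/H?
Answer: -17 + 17*I/10 ≈ -17.0 + 1.7*I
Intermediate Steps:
G = 2*I (G = √(-4) = 2*I ≈ 2.0*I)
R(n, H) = -2 - I/10 + n/(4*H) (R(n, H) = -2 + ((2*I)/(-5) + n/H)/4 = -2 + ((2*I)*(-⅕) + n/H)/4 = -2 + (-2*I/5 + n/H)/4 = -2 + (-I/10 + n/(4*H)) = -2 - I/10 + n/(4*H))
R(12, 1)*(-98 + 81) = (-2 - I/10 + (¼)*12/1)*(-98 + 81) = (-2 - I/10 + (¼)*12*1)*(-17) = (-2 - I/10 + 3)*(-17) = (1 - I/10)*(-17) = -17 + 17*I/10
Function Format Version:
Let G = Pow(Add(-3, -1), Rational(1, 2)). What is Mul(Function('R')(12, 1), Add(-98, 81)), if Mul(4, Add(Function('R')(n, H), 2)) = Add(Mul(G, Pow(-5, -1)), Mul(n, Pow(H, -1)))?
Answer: Add(-17, Mul(Rational(17, 10), I)) ≈ Add(-17.000, Mul(1.7000, I))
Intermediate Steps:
G = Mul(2, I) (G = Pow(-4, Rational(1, 2)) = Mul(2, I) ≈ Mul(2.0000, I))
Function('R')(n, H) = Add(-2, Mul(Rational(-1, 10), I), Mul(Rational(1, 4), n, Pow(H, -1))) (Function('R')(n, H) = Add(-2, Mul(Rational(1, 4), Add(Mul(Mul(2, I), Pow(-5, -1)), Mul(n, Pow(H, -1))))) = Add(-2, Mul(Rational(1, 4), Add(Mul(Mul(2, I), Rational(-1, 5)), Mul(n, Pow(H, -1))))) = Add(-2, Mul(Rational(1, 4), Add(Mul(Rational(-2, 5), I), Mul(n, Pow(H, -1))))) = Add(-2, Add(Mul(Rational(-1, 10), I), Mul(Rational(1, 4), n, Pow(H, -1)))) = Add(-2, Mul(Rational(-1, 10), I), Mul(Rational(1, 4), n, Pow(H, -1))))
Mul(Function('R')(12, 1), Add(-98, 81)) = Mul(Add(-2, Mul(Rational(-1, 10), I), Mul(Rational(1, 4), 12, Pow(1, -1))), Add(-98, 81)) = Mul(Add(-2, Mul(Rational(-1, 10), I), Mul(Rational(1, 4), 12, 1)), -17) = Mul(Add(-2, Mul(Rational(-1, 10), I), 3), -17) = Mul(Add(1, Mul(Rational(-1, 10), I)), -17) = Add(-17, Mul(Rational(17, 10), I))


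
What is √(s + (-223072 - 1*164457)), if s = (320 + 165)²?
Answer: 4*I*√9519 ≈ 390.26*I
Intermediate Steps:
s = 235225 (s = 485² = 235225)
√(s + (-223072 - 1*164457)) = √(235225 + (-223072 - 1*164457)) = √(235225 + (-223072 - 164457)) = √(235225 - 387529) = √(-152304) = 4*I*√9519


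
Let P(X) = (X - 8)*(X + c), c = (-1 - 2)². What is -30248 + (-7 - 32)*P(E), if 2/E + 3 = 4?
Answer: -27674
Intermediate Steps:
E = 2 (E = 2/(-3 + 4) = 2/1 = 2*1 = 2)
c = 9 (c = (-3)² = 9)
P(X) = (-8 + X)*(9 + X) (P(X) = (X - 8)*(X + 9) = (-8 + X)*(9 + X))
-30248 + (-7 - 32)*P(E) = -30248 + (-7 - 32)*(-72 + 2 + 2²) = -30248 - 39*(-72 + 2 + 4) = -30248 - 39*(-66) = -30248 + 2574 = -27674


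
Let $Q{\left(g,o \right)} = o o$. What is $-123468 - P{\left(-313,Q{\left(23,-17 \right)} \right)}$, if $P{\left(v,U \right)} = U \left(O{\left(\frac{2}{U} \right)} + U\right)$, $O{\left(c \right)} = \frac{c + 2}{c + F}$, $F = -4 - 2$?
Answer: $- \frac{89584332}{433} \approx -2.0689 \cdot 10^{5}$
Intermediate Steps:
$F = -6$ ($F = -4 - 2 = -6$)
$Q{\left(g,o \right)} = o^{2}$
$O{\left(c \right)} = \frac{2 + c}{-6 + c}$ ($O{\left(c \right)} = \frac{c + 2}{c - 6} = \frac{2 + c}{-6 + c}$)
$P{\left(v,U \right)} = U \left(U + \frac{2 + \frac{2}{U}}{-6 + \frac{2}{U}}\right)$ ($P{\left(v,U \right)} = U \left(\frac{2 + \frac{2}{U}}{-6 + \frac{2}{U}} + U\right) = U \left(U + \frac{2 + \frac{2}{U}}{-6 + \frac{2}{U}}\right)$)
$-123468 - P{\left(-313,Q{\left(23,-17 \right)} \right)} = -123468 - \frac{\left(-17\right)^{2} \left(-1 - \left(-17\right)^{2} + \left(-17\right)^{2} \left(-1 + 3 \left(-17\right)^{2}\right)\right)}{-1 + 3 \left(-17\right)^{2}} = -123468 - \frac{289 \left(-1 - 289 + 289 \left(-1 + 3 \cdot 289\right)\right)}{-1 + 3 \cdot 289} = -123468 - \frac{289 \left(-1 - 289 + 289 \left(-1 + 867\right)\right)}{-1 + 867} = -123468 - \frac{289 \left(-1 - 289 + 289 \cdot 866\right)}{866} = -123468 - 289 \cdot \frac{1}{866} \left(-1 - 289 + 250274\right) = -123468 - 289 \cdot \frac{1}{866} \cdot 249984 = -123468 - \frac{36122688}{433} = - \frac{89584332}{433}$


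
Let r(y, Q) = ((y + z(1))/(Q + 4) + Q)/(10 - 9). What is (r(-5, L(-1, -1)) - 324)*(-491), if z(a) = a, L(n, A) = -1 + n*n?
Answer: 159575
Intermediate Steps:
L(n, A) = -1 + n²
r(y, Q) = Q + (1 + y)/(4 + Q) (r(y, Q) = ((y + 1)/(Q + 4) + Q)/(10 - 9) = ((1 + y)/(4 + Q) + Q)/1 = ((1 + y)/(4 + Q) + Q)*1 = (Q + (1 + y)/(4 + Q))*1 = Q + (1 + y)/(4 + Q))
(r(-5, L(-1, -1)) - 324)*(-491) = ((1 - 5 + (-1 + (-1)²)² + 4*(-1 + (-1)²))/(4 + (-1 + (-1)²)) - 324)*(-491) = ((1 - 5 + (-1 + 1)² + 4*(-1 + 1))/(4 + (-1 + 1)) - 324)*(-491) = ((1 - 5 + 0² + 4*0)/(4 + 0) - 324)*(-491) = ((1 - 5 + 0 + 0)/4 - 324)*(-491) = ((¼)*(-4) - 324)*(-491) = (-1 - 324)*(-491) = -325*(-491) = 159575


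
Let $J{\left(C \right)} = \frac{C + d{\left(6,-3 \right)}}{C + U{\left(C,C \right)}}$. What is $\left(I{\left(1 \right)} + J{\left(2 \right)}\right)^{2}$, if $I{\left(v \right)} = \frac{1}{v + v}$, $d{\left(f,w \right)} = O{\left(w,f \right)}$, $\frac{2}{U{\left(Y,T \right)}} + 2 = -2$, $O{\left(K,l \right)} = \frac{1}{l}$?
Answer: $\frac{1225}{324} \approx 3.7809$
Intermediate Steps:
$U{\left(Y,T \right)} = - \frac{1}{2}$ ($U{\left(Y,T \right)} = \frac{2}{-2 - 2} = \frac{2}{-4} = 2 \left(- \frac{1}{4}\right) = - \frac{1}{2}$)
$d{\left(f,w \right)} = \frac{1}{f}$
$I{\left(v \right)} = \frac{1}{2 v}$
$J{\left(C \right)} = \frac{\frac{1}{6} + C}{- \frac{1}{2} + C}$ ($J{\left(C \right)} = \frac{C + \frac{1}{6}}{C - \frac{1}{2}} = \frac{C + \frac{1}{6}}{- \frac{1}{2} + C} = \frac{\frac{1}{6} + C}{- \frac{1}{2} + C}$)
$\left(I{\left(1 \right)} + J{\left(2 \right)}\right)^{2} = \left(\frac{1}{2 \cdot 1} + \frac{1 + 6 \cdot 2}{3 \left(-1 + 2 \cdot 2\right)}\right)^{2} = \left(\frac{1}{2} \cdot 1 + \frac{1 + 12}{3 \left(-1 + 4\right)}\right)^{2} = \left(\frac{1}{2} + \frac{1}{3} \cdot \frac{1}{3} \cdot 13\right)^{2} = \left(\frac{1}{2} + \frac{13}{9}\right)^{2} = \left(\frac{35}{18}\right)^{2} = \frac{1225}{324}$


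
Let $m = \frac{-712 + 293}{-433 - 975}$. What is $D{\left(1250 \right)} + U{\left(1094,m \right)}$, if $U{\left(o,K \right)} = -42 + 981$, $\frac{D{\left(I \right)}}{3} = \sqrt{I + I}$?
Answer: $1089$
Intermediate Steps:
$D{\left(I \right)} = 3 \sqrt{2} \sqrt{I}$ ($D{\left(I \right)} = 3 \sqrt{I + I} = 3 \sqrt{2 I} = 3 \sqrt{2} \sqrt{I}$)
$m = \frac{419}{1408}$ ($m = - \frac{419}{-1408} = \left(-419\right) \left(- \frac{1}{1408}\right) = \frac{419}{1408} \approx 0.29759$)
$U{\left(o,K \right)} = 939$
$D{\left(1250 \right)} + U{\left(1094,m \right)} = 3 \sqrt{2} \sqrt{1250} + 939 = 3 \sqrt{2} \cdot 25 \sqrt{2} + 939 = 150 + 939 = 1089$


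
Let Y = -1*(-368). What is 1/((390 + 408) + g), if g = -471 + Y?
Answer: 1/695 ≈ 0.0014388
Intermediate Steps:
Y = 368
g = -103 (g = -471 + 368 = -103)
1/((390 + 408) + g) = 1/((390 + 408) - 103) = 1/(798 - 103) = 1/695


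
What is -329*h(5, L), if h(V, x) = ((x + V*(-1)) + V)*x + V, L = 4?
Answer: -6909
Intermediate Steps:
h(V, x) = V + x² (h(V, x) = ((x - V) + V)*x + V = x*x + V = x² + V = V + x²)
-329*h(5, L) = -329*(5 + 4²) = -329*(5 + 16) = -329*21 = -6909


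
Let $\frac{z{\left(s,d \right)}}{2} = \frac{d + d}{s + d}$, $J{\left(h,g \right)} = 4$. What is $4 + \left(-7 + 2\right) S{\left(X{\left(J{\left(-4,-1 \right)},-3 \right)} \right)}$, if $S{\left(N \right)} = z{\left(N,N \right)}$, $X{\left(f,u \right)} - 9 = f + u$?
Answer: $-6$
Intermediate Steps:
$X{\left(f,u \right)} = 9 + f + u$ ($X{\left(f,u \right)} = 9 + \left(f + u\right) = 9 + f + u$)
$z{\left(s,d \right)} = \frac{4 d}{d + s}$ ($z{\left(s,d \right)} = 2 \frac{d + d}{s + d} = 2 \frac{2 d}{d + s} = \frac{4 d}{d + s}$)
$S{\left(N \right)} = 2$ ($S{\left(N \right)} = \frac{4 N}{N + N} = \frac{4 N}{2 N} = 4 N \frac{1}{2 N} = 2$)
$4 + \left(-7 + 2\right) S{\left(X{\left(J{\left(-4,-1 \right)},-3 \right)} \right)} = 4 + \left(-7 + 2\right) 2 = 4 - 10 = -6$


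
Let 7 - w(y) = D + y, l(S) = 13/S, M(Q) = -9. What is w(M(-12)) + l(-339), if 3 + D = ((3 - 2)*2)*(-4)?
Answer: 9140/339 ≈ 26.962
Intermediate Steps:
D = -11 (D = -3 + ((3 - 2)*2)*(-4) = -3 + (1*2)*(-4) = -3 + 2*(-4) = -3 - 8 = -11)
w(y) = 18 - y (w(y) = 7 - (-11 + y) = 7 + (11 - y) = 18 - y)
w(M(-12)) + l(-339) = (18 - 1*(-9)) + 13/(-339) = (18 + 9) + 13*(-1/339) = 27 - 13/339 = 9140/339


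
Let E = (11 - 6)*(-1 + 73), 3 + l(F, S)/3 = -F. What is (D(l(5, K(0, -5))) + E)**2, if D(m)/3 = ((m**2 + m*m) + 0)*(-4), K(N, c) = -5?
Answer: 181279296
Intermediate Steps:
l(F, S) = -9 - 3*F (l(F, S) = -9 + 3*(-F) = -9 - 3*F)
D(m) = -24*m**2 (D(m) = 3*(((m**2 + m*m) + 0)*(-4)) = 3*(((m**2 + m**2) + 0)*(-4)) = 3*((2*m**2 + 0)*(-4)) = 3*((2*m**2)*(-4)) = 3*(-8*m**2) = -24*m**2)
E = 360 (E = 5*72 = 360)
(D(l(5, K(0, -5))) + E)**2 = (-24*(-9 - 3*5)**2 + 360)**2 = (-24*(-9 - 15)**2 + 360)**2 = (-24*(-24)**2 + 360)**2 = (-24*576 + 360)**2 = (-13824 + 360)**2 = (-13464)**2 = 181279296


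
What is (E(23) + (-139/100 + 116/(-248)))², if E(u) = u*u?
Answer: 2670416807881/9610000 ≈ 2.7788e+5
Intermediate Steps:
E(u) = u²
(E(23) + (-139/100 + 116/(-248)))² = (23² + (-139/100 + 116/(-248)))² = (529 + (-139*1/100 + 116*(-1/248)))² = (529 + (-139/100 - 29/62))² = (529 - 5759/3100)² = (1634141/3100)² = 2670416807881/9610000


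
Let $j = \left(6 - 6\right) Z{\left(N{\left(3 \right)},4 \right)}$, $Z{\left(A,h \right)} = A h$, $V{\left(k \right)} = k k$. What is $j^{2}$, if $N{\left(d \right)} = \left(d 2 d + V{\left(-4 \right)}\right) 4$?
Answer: $0$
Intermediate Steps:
$V{\left(k \right)} = k^{2}$
$N{\left(d \right)} = 64 + 8 d^{2}$ ($N{\left(d \right)} = \left(d 2 d + \left(-4\right)^{2}\right) 4 = \left(2 d d + 16\right) 4 = \left(2 d^{2} + 16\right) 4 = \left(16 + 2 d^{2}\right) 4 = 64 + 8 d^{2}$)
$j = 0$ ($j = \left(6 - 6\right) \left(64 + 8 \cdot 3^{2}\right) 4 = 0 \left(64 + 8 \cdot 9\right) 4 = 0 \left(64 + 72\right) 4 = 0 \cdot 136 \cdot 4 = 0 \cdot 544 = 0$)
$j^{2} = 0^{2} = 0$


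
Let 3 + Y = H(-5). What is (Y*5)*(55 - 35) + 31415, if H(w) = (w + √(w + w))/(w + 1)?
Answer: 31240 - 25*I*√10 ≈ 31240.0 - 79.057*I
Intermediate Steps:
H(w) = (w + √2*√w)/(1 + w) (H(w) = (w + √(2*w))/(1 + w) = (w + √2*√w)/(1 + w))
Y = -7/4 - I*√10/4 (Y = -3 + (-5 + √2*√(-5))/(1 - 5) = -3 + (-5 + √2*(I*√5))/(-4) = -3 - (-5 + I*√10)/4 = -3 + (5/4 - I*√10/4) = -7/4 - I*√10/4 ≈ -1.75 - 0.79057*I)
(Y*5)*(55 - 35) + 31415 = ((-7/4 - I*√10/4)*5)*(55 - 35) + 31415 = (-35/4 - 5*I*√10/4)*20 + 31415 = (-175 - 25*I*√10) + 31415 = 31240 - 25*I*√10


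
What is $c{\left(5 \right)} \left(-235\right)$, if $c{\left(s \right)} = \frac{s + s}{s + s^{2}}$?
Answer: $- \frac{235}{3} \approx -78.333$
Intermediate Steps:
$c{\left(s \right)} = \frac{2 s}{s + s^{2}}$
$c{\left(5 \right)} \left(-235\right) = \frac{2}{1 + 5} \left(-235\right) = \frac{2}{6} \left(-235\right) = 2 \cdot \frac{1}{6} \left(-235\right) = \frac{1}{3} \left(-235\right) = - \frac{235}{3}$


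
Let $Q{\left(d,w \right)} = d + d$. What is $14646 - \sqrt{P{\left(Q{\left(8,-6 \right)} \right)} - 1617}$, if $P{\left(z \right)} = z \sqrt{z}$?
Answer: $14646 - i \sqrt{1553} \approx 14646.0 - 39.408 i$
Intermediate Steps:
$Q{\left(d,w \right)} = 2 d$
$P{\left(z \right)} = z^{\frac{3}{2}}$
$14646 - \sqrt{P{\left(Q{\left(8,-6 \right)} \right)} - 1617} = 14646 - \sqrt{\left(2 \cdot 8\right)^{\frac{3}{2}} - 1617} = 14646 - \sqrt{16^{\frac{3}{2}} + \left(-12552 + 10935\right)} = 14646 - \sqrt{64 - 1617} = 14646 - \sqrt{-1553} = 14646 - i \sqrt{1553}$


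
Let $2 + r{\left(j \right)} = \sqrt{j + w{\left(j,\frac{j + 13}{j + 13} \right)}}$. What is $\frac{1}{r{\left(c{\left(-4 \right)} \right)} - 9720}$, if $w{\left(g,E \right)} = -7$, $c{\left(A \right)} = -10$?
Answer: $- \frac{9722}{94517301} - \frac{i \sqrt{17}}{94517301} \approx -0.00010286 - 4.3623 \cdot 10^{-8} i$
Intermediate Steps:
$r{\left(j \right)} = -2 + \sqrt{-7 + j}$ ($r{\left(j \right)} = -2 + \sqrt{j - 7} = -2 + \sqrt{-7 + j}$)
$\frac{1}{r{\left(c{\left(-4 \right)} \right)} - 9720} = \frac{1}{\left(-2 + \sqrt{-7 - 10}\right) - 9720} = \frac{1}{\left(-2 + \sqrt{-17}\right) - 9720} = \frac{1}{\left(-2 + i \sqrt{17}\right) - 9720} = \frac{1}{-9722 + i \sqrt{17}}$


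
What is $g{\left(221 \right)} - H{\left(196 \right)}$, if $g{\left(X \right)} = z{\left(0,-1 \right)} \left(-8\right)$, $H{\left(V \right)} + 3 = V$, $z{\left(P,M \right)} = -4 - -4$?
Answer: $-193$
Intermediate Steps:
$z{\left(P,M \right)} = 0$ ($z{\left(P,M \right)} = -4 + 4 = 0$)
$H{\left(V \right)} = -3 + V$
$g{\left(X \right)} = 0$ ($g{\left(X \right)} = 0 \left(-8\right) = 0$)
$g{\left(221 \right)} - H{\left(196 \right)} = 0 - \left(-3 + 196\right) = 0 - 193 = -193$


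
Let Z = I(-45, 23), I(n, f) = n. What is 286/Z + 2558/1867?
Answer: -418852/84015 ≈ -4.9854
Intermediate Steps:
Z = -45
286/Z + 2558/1867 = 286/(-45) + 2558/1867 = 286*(-1/45) + 2558*(1/1867) = -286/45 + 2558/1867 = -418852/84015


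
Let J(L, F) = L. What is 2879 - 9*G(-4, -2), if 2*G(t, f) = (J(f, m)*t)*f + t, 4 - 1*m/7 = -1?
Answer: 2969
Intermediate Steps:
m = 35 (m = 28 - 7*(-1) = 28 + 7 = 35)
G(t, f) = t/2 + t*f²/2 (G(t, f) = ((f*t)*f + t)/2 = (t*f² + t)/2 = (t + t*f²)/2 = t/2 + t*f²/2)
2879 - 9*G(-4, -2) = 2879 - 9*(-4)*(1 + (-2)²)/2 = 2879 - 9*(-4)*(1 + 4)/2 = 2879 - 9*(-4)*5/2 = 2879 - 9*(-10) = 2879 + 90 = 2969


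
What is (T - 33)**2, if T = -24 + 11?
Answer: 2116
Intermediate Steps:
T = -13
(T - 33)**2 = (-13 - 33)**2 = (-46)**2 = 2116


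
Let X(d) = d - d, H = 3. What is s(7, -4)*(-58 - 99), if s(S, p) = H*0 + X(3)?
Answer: 0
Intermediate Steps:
X(d) = 0
s(S, p) = 0 (s(S, p) = 3*0 + 0 = 0 + 0 = 0)
s(7, -4)*(-58 - 99) = 0*(-58 - 99) = 0*(-157) = 0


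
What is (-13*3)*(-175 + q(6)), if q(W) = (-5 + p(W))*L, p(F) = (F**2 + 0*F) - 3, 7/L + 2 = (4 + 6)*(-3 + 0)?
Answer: 56511/8 ≈ 7063.9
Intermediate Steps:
L = -7/32 (L = 7/(-2 + (4 + 6)*(-3 + 0)) = 7/(-2 + 10*(-3)) = 7/(-2 - 30) = 7/(-32) = 7*(-1/32) = -7/32 ≈ -0.21875)
p(F) = -3 + F**2 (p(F) = (F**2 + 0) - 3 = F**2 - 3 = -3 + F**2)
q(W) = 7/4 - 7*W**2/32 (q(W) = (-5 + (-3 + W**2))*(-7/32) = (-8 + W**2)*(-7/32) = 7/4 - 7*W**2/32)
(-13*3)*(-175 + q(6)) = (-13*3)*(-175 + (7/4 - 7/32*6**2)) = -39*(-175 + (7/4 - 7/32*36)) = -39*(-175 + (7/4 - 63/8)) = -39*(-175 - 49/8) = -39*(-1449/8) = 56511/8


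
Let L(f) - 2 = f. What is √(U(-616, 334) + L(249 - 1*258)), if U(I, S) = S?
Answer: √327 ≈ 18.083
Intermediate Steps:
L(f) = 2 + f
√(U(-616, 334) + L(249 - 1*258)) = √(334 + (2 + (249 - 1*258))) = √(334 + (2 + (249 - 258))) = √(334 + (2 - 9)) = √(334 - 7) = √327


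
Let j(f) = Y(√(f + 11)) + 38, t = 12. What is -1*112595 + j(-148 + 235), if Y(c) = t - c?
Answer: -112545 - 7*√2 ≈ -1.1255e+5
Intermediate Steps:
Y(c) = 12 - c
j(f) = 50 - √(11 + f) (j(f) = (12 - √(f + 11)) + 38 = (12 - √(11 + f)) + 38 = 50 - √(11 + f))
-1*112595 + j(-148 + 235) = -1*112595 + (50 - √(11 + (-148 + 235))) = -112595 + (50 - √(11 + 87)) = -112595 + (50 - √98) = -112595 + (50 - 7*√2) = -112545 - 7*√2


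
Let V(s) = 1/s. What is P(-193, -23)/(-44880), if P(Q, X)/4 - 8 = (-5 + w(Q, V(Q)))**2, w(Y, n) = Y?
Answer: -9803/2805 ≈ -3.4948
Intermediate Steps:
V(s) = 1/s
P(Q, X) = 32 + 4*(-5 + Q)**2
P(-193, -23)/(-44880) = (32 + 4*(-5 - 193)**2)/(-44880) = (32 + 4*(-198)**2)*(-1/44880) = (32 + 4*39204)*(-1/44880) = (32 + 156816)*(-1/44880) = 156848*(-1/44880) = -9803/2805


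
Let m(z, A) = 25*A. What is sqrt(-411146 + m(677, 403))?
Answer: 19*I*sqrt(1111) ≈ 633.3*I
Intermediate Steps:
sqrt(-411146 + m(677, 403)) = sqrt(-411146 + 25*403) = sqrt(-411146 + 10075) = sqrt(-401071) = 19*I*sqrt(1111)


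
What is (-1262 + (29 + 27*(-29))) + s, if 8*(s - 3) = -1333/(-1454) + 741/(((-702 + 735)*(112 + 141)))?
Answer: -65160477251/32371856 ≈ -2012.9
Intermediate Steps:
s = 101184445/32371856 (s = 3 + (-1333/(-1454) + 741/(((-702 + 735)*(112 + 141))))/8 = 3 + (-1333*(-1/1454) + 741/((33*253)))/8 = 3 + (1333/1454 + 741/8349)/8 = 3 + (1333/1454 + 741*(1/8349))/8 = 3 + (1333/1454 + 247/2783)/8 = 3 + (1/8)*(4068877/4046482) = 3 + 4068877/32371856 = 101184445/32371856 ≈ 3.1257)
(-1262 + (29 + 27*(-29))) + s = (-1262 + (29 + 27*(-29))) + 101184445/32371856 = (-1262 + (29 - 783)) + 101184445/32371856 = (-1262 - 754) + 101184445/32371856 = -2016 + 101184445/32371856 = -65160477251/32371856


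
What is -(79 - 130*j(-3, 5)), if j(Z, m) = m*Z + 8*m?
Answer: 3171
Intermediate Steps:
j(Z, m) = 8*m + Z*m (j(Z, m) = Z*m + 8*m = 8*m + Z*m)
-(79 - 130*j(-3, 5)) = -(79 - 650*(8 - 3)) = -(79 - 650*5) = -(79 - 130*25) = -(79 - 3250) = -1*(-3171) = 3171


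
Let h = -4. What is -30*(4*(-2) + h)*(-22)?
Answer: -7920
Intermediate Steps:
-30*(4*(-2) + h)*(-22) = -30*(4*(-2) - 4)*(-22) = -30*(-8 - 4)*(-22) = -30*(-12)*(-22) = 360*(-22) = -7920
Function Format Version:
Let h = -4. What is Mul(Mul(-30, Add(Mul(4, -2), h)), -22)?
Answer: -7920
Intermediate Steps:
Mul(Mul(-30, Add(Mul(4, -2), h)), -22) = Mul(Mul(-30, Add(Mul(4, -2), -4)), -22) = Mul(Mul(-30, Add(-8, -4)), -22) = Mul(Mul(-30, -12), -22) = Mul(360, -22) = -7920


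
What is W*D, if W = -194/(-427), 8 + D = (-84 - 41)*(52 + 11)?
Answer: -1529302/427 ≈ -3581.5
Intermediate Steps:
D = -7883 (D = -8 + (-84 - 41)*(52 + 11) = -8 - 125*63 = -8 - 7875 = -7883)
W = 194/427 (W = -194*(-1/427) = 194/427 ≈ 0.45433)
W*D = (194/427)*(-7883) = -1529302/427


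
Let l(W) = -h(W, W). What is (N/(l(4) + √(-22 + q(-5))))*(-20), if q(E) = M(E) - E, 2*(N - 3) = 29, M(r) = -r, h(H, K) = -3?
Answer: -50 + 100*I*√3/3 ≈ -50.0 + 57.735*I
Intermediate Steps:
N = 35/2 (N = 3 + (½)*29 = 3 + 29/2 = 35/2 ≈ 17.500)
q(E) = -2*E (q(E) = -E - E = -2*E)
l(W) = 3 (l(W) = -1*(-3) = 3)
(N/(l(4) + √(-22 + q(-5))))*(-20) = ((35/2)/(3 + √(-22 - 2*(-5))))*(-20) = ((35/2)/(3 + √(-22 + 10)))*(-20) = ((35/2)/(3 + √(-12)))*(-20) = ((35/2)/(3 + 2*I*√3))*(-20) = (35/(2*(3 + 2*I*√3)))*(-20) = -350/(3 + 2*I*√3)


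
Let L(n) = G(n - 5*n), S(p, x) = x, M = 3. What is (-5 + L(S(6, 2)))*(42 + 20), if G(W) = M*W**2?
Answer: 11594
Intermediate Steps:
G(W) = 3*W**2
L(n) = 48*n**2 (L(n) = 3*(n - 5*n)**2 = 3*(-4*n)**2 = 3*(16*n**2) = 48*n**2)
(-5 + L(S(6, 2)))*(42 + 20) = (-5 + 48*2**2)*(42 + 20) = (-5 + 48*4)*62 = (-5 + 192)*62 = 187*62 = 11594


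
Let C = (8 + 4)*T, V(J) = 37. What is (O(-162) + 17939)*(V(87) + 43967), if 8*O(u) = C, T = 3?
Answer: 789585774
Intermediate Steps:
C = 36 (C = (8 + 4)*3 = 12*3 = 36)
O(u) = 9/2 (O(u) = (1/8)*36 = 9/2)
(O(-162) + 17939)*(V(87) + 43967) = (9/2 + 17939)*(37 + 43967) = (35887/2)*44004 = 789585774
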